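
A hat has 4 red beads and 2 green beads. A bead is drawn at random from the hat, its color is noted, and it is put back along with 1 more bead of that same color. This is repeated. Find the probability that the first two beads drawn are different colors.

Either green then red, or red then green; after the first draw the total is 7.
P = (2/6)·(4/7) + (4/6)·(2/7) = 8/21 ≈ 0.3810.

8/21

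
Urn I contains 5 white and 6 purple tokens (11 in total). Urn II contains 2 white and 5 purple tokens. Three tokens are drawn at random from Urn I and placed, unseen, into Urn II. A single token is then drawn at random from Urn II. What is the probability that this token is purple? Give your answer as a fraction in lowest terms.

Condition on how many of the transferred tokens are purple (from Urn I: 6 purple of 11; then Urn II has 10 total).
  0 purple: C(6,0)C(5,3)/C(11,3) = 2/33; then P = 5/10
  1 purple: C(6,1)C(5,2)/C(11,3) = 4/11; then P = 6/10
  2 purple: C(6,2)C(5,1)/C(11,3) = 5/11; then P = 7/10
  3 purple: C(6,3)C(5,0)/C(11,3) = 4/33; then P = 8/10
P(purple from Urn II) = 73/110 ≈ 0.6636.

73/110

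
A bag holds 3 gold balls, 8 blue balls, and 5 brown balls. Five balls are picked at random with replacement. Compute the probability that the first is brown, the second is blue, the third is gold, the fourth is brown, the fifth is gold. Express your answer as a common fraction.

225/131072

Multiply the conditional probability of each draw in order, with replacement (the composition resets each draw).
P = (5/16) · (8/16) · (3/16) · (5/16) · (3/16) = 225/131072 ≈ 0.0017.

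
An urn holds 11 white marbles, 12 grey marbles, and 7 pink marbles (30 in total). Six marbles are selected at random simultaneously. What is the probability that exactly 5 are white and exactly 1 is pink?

Unordered draws without replacement: count favorable combinations over C(30,6).
Favorable = C(11,5) · C(12,0) · C(7,1) = 3234; total = C(30,6) = 593775.
P = 3234/593775 = 154/28275 ≈ 0.0054.

154/28275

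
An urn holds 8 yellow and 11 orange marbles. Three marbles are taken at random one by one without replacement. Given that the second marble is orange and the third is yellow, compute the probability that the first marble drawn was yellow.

7/17

P(first=yellow and the second marble is orange and the third is yellow) = (8/19)·(11/18)·(7/17) = 308/2907.
P(E) = Σ over first color = 308/2907 + 440/2907 = 44/171.
By Bayes, P(first=yellow | E) = 308/2907 / 44/171 = 7/17 ≈ 0.4118.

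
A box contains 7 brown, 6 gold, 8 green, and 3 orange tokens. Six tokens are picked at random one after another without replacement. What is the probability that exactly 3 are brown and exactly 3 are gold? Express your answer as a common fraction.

25/4807

Unordered draws without replacement: count favorable combinations over C(24,6).
Favorable = C(7,3) · C(6,3) · C(8,0) · C(3,0) = 700; total = C(24,6) = 134596.
P = 700/134596 = 25/4807 ≈ 0.0052.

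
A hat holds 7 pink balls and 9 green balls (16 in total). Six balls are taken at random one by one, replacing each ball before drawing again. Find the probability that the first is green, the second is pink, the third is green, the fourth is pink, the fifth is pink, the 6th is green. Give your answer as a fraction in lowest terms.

250047/16777216

Multiply the conditional probability of each draw in order, with replacement (the composition resets each draw).
P = (9/16) · (7/16) · (9/16) · (7/16) · (7/16) · (9/16) = 250047/16777216 ≈ 0.0149.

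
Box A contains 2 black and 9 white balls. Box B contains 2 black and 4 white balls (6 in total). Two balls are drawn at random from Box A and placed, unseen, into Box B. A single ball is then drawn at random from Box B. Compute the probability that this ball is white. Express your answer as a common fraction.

Condition on how many of the transferred balls are white (from Box A: 9 white of 11; then Box B has 8 total).
  0 white: C(9,0)C(2,2)/C(11,2) = 1/55; then P = 4/8
  1 white: C(9,1)C(2,1)/C(11,2) = 18/55; then P = 5/8
  2 white: C(9,2)C(2,0)/C(11,2) = 36/55; then P = 6/8
P(white from Box B) = 31/44 ≈ 0.7045.

31/44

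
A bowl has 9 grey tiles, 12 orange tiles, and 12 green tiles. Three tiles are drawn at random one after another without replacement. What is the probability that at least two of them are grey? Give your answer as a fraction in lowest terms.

Sum the hypergeometric tail for j = 2,…,3 grey tiles.
Favorable = C(9,2)·C(24,1) + C(9,3)·C(24,0) = 948; total = C(33,3) = 5456.
P = 948/5456 = 237/1364 ≈ 0.1738.

237/1364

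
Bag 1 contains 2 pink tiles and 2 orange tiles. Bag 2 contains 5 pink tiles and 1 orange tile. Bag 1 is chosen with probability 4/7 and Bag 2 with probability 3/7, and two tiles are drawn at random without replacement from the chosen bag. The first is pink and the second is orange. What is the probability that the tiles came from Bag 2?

3/11

P(E | Bag 1) = 1/3; P(E | Bag 2) = 1/6.
P(E) = 4/7·1/3 + 3/7·1/6 = 11/42.
By Bayes' rule, P(Bag 2 | E) = 1/14 / 11/42 = 3/11 ≈ 0.2727.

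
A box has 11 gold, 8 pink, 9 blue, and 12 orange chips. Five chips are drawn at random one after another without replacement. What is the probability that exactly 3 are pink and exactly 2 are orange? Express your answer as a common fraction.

154/27417

Unordered draws without replacement: count favorable combinations over C(40,5).
Favorable = C(11,0) · C(8,3) · C(9,0) · C(12,2) = 3696; total = C(40,5) = 658008.
P = 3696/658008 = 154/27417 ≈ 0.0056.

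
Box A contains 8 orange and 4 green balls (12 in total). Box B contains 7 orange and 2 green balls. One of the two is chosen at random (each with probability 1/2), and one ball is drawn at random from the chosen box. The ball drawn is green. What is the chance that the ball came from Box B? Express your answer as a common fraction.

P(green | Box A) = 1/3; P(green | Box B) = 2/9.
P(green) = 1/2·1/3 + 1/2·2/9 = 5/18.
By Bayes' rule, P(Box B | green) = 1/9 / 5/18 = 2/5 ≈ 0.4000.

2/5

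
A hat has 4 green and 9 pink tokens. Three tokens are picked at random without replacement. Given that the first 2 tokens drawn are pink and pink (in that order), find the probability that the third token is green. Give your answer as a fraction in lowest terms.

After removing 2 pink, the hat has 4 green out of 11 remaining.
P(third is green | given) = 4/11 ≈ 0.3636.

4/11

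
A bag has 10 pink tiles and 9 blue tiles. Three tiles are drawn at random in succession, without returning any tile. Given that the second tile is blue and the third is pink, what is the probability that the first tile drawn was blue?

P(first=blue and the second tile is blue and the third is pink) = (9/19)·(8/18)·(10/17) = 40/323.
P(E) = Σ over first color = 45/323 + 40/323 = 5/19.
By Bayes, P(first=blue | E) = 40/323 / 5/19 = 8/17 ≈ 0.4706.

8/17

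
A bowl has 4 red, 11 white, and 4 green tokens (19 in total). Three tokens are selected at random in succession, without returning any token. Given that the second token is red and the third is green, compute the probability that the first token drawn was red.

P(first=red and the second token is red and the third is green) = (4/19)·(3/18)·(4/17) = 8/969.
P(E) = Σ over first color = 8/969 + 88/2907 + 8/969 = 8/171.
By Bayes, P(first=red | E) = 8/969 / 8/171 = 3/17 ≈ 0.1765.

3/17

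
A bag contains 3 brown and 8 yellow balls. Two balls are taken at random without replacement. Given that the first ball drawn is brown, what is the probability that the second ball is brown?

1/5

After removing 1 brown, the bag has 2 brown out of 10 remaining.
P(second is brown | given) = 2/10 = 1/5 ≈ 0.2000.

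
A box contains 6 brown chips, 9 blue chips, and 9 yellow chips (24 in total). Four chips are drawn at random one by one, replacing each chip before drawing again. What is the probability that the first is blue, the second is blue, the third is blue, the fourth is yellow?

Multiply the conditional probability of each draw in order, with replacement (the composition resets each draw).
P = (9/24) · (9/24) · (9/24) · (9/24) = 81/4096 ≈ 0.0198.

81/4096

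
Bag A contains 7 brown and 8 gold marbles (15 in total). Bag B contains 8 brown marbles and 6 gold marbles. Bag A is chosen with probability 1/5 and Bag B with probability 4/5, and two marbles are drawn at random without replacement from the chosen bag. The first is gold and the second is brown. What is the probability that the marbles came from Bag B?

360/451

P(E | Bag A) = 4/15; P(E | Bag B) = 24/91.
P(E) = 1/5·4/15 + 4/5·24/91 = 1804/6825.
By Bayes' rule, P(Bag B | E) = 96/455 / 1804/6825 = 360/451 ≈ 0.7982.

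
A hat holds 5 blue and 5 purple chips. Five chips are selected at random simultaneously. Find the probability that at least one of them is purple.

251/252

Use the complement: P(at least one purple) = 1 − P(no purple).
P(none) = C(5,5)/C(10,5) = 1/252.
So P = 1 − 1/252 = 251/252 ≈ 0.9960.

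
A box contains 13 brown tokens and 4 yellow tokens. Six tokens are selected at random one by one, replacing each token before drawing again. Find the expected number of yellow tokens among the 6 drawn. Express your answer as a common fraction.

By linearity of expectation, E[X] = Σ P(draw i is yellow); each independent draw has P(yellow) = 4/17.
E[X] = 6 · 4/17 = 24/17 ≈ 1.4118.

24/17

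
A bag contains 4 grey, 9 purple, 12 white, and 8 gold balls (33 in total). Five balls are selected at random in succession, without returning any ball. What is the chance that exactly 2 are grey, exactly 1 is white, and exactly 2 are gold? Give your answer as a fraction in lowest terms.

Unordered draws without replacement: count favorable combinations over C(33,5).
Favorable = C(4,2) · C(9,0) · C(12,1) · C(8,2) = 2016; total = C(33,5) = 237336.
P = 2016/237336 = 84/9889 ≈ 0.0085.

84/9889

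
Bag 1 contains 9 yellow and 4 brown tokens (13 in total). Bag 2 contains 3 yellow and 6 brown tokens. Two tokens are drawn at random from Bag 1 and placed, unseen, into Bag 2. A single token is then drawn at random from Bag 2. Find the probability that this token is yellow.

Condition on how many of the transferred tokens are yellow (from Bag 1: 9 yellow of 13; then Bag 2 has 11 total).
  0 yellow: C(9,0)C(4,2)/C(13,2) = 1/13; then P = 3/11
  1 yellow: C(9,1)C(4,1)/C(13,2) = 6/13; then P = 4/11
  2 yellow: C(9,2)C(4,0)/C(13,2) = 6/13; then P = 5/11
P(yellow from Bag 2) = 57/143 ≈ 0.3986.

57/143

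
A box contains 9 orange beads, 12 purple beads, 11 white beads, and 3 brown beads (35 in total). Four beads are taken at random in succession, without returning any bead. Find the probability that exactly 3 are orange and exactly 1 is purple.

18/935

Unordered draws without replacement: count favorable combinations over C(35,4).
Favorable = C(9,3) · C(12,1) · C(11,0) · C(3,0) = 1008; total = C(35,4) = 52360.
P = 1008/52360 = 18/935 ≈ 0.0193.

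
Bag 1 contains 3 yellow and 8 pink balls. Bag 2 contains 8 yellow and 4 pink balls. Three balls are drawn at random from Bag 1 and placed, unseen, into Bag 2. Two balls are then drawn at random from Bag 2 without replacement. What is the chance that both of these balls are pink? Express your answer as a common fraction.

Condition on how many of the transferred balls are pink (from Bag 1: 8 pink of 11; then Bag 2 has 15 total).
  0 pink: C(8,0)C(3,3)/C(11,3) = 1/165; then P = C(4,2)/C(15,2) = 2/35
  1 pink: C(8,1)C(3,2)/C(11,3) = 8/55; then P = C(5,2)/C(15,2) = 2/21
  2 pink: C(8,2)C(3,1)/C(11,3) = 28/55; then P = C(6,2)/C(15,2) = 1/7
  3 pink: C(8,3)C(3,0)/C(11,3) = 56/165; then P = C(7,2)/C(15,2) = 1/5
P(both pink) = 298/1925 ≈ 0.1548.

298/1925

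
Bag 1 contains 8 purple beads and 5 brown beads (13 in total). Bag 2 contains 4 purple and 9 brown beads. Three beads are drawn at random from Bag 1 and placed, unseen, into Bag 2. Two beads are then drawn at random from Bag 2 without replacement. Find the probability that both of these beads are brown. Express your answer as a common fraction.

76/195

Condition on how many of the transferred beads are brown (from Bag 1: 5 brown of 13; then Bag 2 has 16 total).
  0 brown: C(5,0)C(8,3)/C(13,3) = 28/143; then P = C(9,2)/C(16,2) = 3/10
  1 brown: C(5,1)C(8,2)/C(13,3) = 70/143; then P = C(10,2)/C(16,2) = 3/8
  2 brown: C(5,2)C(8,1)/C(13,3) = 40/143; then P = C(11,2)/C(16,2) = 11/24
  3 brown: C(5,3)C(8,0)/C(13,3) = 5/143; then P = C(12,2)/C(16,2) = 11/20
P(both brown) = 76/195 ≈ 0.3897.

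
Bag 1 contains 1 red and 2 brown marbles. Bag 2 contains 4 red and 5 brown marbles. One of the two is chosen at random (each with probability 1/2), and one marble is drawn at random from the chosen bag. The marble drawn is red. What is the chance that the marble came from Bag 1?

3/7

P(red | Bag 1) = 1/3; P(red | Bag 2) = 4/9.
P(red) = 1/2·1/3 + 1/2·4/9 = 7/18.
By Bayes' rule, P(Bag 1 | red) = 1/6 / 7/18 = 3/7 ≈ 0.4286.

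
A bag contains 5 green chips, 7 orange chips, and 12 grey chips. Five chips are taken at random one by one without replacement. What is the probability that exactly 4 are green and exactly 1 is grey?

5/3542

Unordered draws without replacement: count favorable combinations over C(24,5).
Favorable = C(5,4) · C(7,0) · C(12,1) = 60; total = C(24,5) = 42504.
P = 60/42504 = 5/3542 ≈ 0.0014.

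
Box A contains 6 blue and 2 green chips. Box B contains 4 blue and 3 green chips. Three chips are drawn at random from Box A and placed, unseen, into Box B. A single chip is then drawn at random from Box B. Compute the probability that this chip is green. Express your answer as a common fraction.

Condition on how many of the transferred chips are green (from Box A: 2 green of 8; then Box B has 10 total).
  0 green: C(2,0)C(6,3)/C(8,3) = 5/14; then P = 3/10
  1 green: C(2,1)C(6,2)/C(8,3) = 15/28; then P = 4/10
  2 green: C(2,2)C(6,1)/C(8,3) = 3/28; then P = 5/10
P(green from Box B) = 3/8 ≈ 0.3750.

3/8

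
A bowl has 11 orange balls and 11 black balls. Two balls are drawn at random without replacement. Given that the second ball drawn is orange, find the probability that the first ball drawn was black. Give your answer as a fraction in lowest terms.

P(first=black and the second ball drawn is orange) = (11/22)·(11/21) = 11/42.
P(the second ball drawn is orange) = Σ over first color = 5/21 + 11/42 = 1/2.
By Bayes, P(first=black | the second ball drawn is orange) = 11/42 / 1/2 = 11/21 ≈ 0.5238.

11/21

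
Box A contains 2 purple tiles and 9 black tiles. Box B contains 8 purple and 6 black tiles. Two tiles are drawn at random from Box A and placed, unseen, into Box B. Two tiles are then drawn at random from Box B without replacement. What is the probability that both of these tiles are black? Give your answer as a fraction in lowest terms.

Condition on how many of the transferred tiles are black (from Box A: 9 black of 11; then Box B has 16 total).
  0 black: C(9,0)C(2,2)/C(11,2) = 1/55; then P = C(6,2)/C(16,2) = 1/8
  1 black: C(9,1)C(2,1)/C(11,2) = 18/55; then P = C(7,2)/C(16,2) = 7/40
  2 black: C(9,2)C(2,0)/C(11,2) = 36/55; then P = C(8,2)/C(16,2) = 7/30
P(both black) = 467/2200 ≈ 0.2123.

467/2200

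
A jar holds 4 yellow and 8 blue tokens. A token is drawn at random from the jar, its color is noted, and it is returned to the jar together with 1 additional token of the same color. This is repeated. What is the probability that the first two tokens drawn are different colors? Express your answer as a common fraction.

Either blue then yellow, or yellow then blue; after the first draw the total is 13.
P = (8/12)·(4/13) + (4/12)·(8/13) = 16/39 ≈ 0.4103.

16/39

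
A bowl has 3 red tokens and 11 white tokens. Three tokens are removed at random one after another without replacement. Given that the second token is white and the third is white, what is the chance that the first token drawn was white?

P(first=white and the second token is white and the third is white) = (11/14)·(10/13)·(9/12) = 165/364.
P(E) = Σ over first color = 55/364 + 165/364 = 55/91.
By Bayes, P(first=white | E) = 165/364 / 55/91 = 3/4 ≈ 0.7500.

3/4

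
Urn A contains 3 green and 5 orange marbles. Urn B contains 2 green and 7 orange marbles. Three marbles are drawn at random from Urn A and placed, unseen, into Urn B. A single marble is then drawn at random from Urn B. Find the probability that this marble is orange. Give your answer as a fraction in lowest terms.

Condition on how many of the transferred marbles are orange (from Urn A: 5 orange of 8; then Urn B has 12 total).
  0 orange: C(5,0)C(3,3)/C(8,3) = 1/56; then P = 7/12
  1 orange: C(5,1)C(3,2)/C(8,3) = 15/56; then P = 8/12
  2 orange: C(5,2)C(3,1)/C(8,3) = 15/28; then P = 9/12
  3 orange: C(5,3)C(3,0)/C(8,3) = 5/28; then P = 10/12
P(orange from Urn B) = 71/96 ≈ 0.7396.

71/96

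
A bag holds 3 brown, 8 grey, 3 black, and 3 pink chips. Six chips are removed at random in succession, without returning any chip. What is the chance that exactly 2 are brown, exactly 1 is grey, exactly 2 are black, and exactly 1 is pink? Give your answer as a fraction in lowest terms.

27/1547

Unordered draws without replacement: count favorable combinations over C(17,6).
Favorable = C(3,2) · C(8,1) · C(3,2) · C(3,1) = 216; total = C(17,6) = 12376.
P = 216/12376 = 27/1547 ≈ 0.0175.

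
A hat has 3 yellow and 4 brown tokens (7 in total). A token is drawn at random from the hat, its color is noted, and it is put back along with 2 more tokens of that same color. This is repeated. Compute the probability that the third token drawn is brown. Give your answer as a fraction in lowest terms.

Sum over the four possibilities for the first two draws (brown/not-brown each), tracking how the brown count and total change by +2 per draw.
P(third is brown) = 4/7 ≈ 0.5714. (In a Pólya urn every draw has the same marginal probability 4/7.)

4/7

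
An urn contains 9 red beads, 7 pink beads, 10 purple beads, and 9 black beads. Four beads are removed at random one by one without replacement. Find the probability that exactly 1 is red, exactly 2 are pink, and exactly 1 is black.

243/7480

Unordered draws without replacement: count favorable combinations over C(35,4).
Favorable = C(9,1) · C(7,2) · C(10,0) · C(9,1) = 1701; total = C(35,4) = 52360.
P = 1701/52360 = 243/7480 ≈ 0.0325.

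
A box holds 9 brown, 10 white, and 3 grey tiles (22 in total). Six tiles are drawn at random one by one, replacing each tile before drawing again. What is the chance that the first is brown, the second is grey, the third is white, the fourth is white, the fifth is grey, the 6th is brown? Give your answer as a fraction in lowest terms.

18225/28344976

Multiply the conditional probability of each draw in order, with replacement (the composition resets each draw).
P = (9/22) · (3/22) · (10/22) · (10/22) · (3/22) · (9/22) = 18225/28344976 ≈ 0.0006.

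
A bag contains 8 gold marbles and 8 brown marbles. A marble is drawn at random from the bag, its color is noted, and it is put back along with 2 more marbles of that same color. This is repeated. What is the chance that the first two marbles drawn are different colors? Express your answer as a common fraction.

4/9

Either gold then brown, or brown then gold; after the first draw the total is 18.
P = (8/16)·(8/18) + (8/16)·(8/18) = 4/9 ≈ 0.4444.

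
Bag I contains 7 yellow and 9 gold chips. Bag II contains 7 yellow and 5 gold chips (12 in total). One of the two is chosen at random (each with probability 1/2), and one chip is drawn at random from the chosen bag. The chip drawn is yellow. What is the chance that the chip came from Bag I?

3/7

P(yellow | Bag I) = 7/16; P(yellow | Bag II) = 7/12.
P(yellow) = 1/2·7/16 + 1/2·7/12 = 49/96.
By Bayes' rule, P(Bag I | yellow) = 7/32 / 49/96 = 3/7 ≈ 0.4286.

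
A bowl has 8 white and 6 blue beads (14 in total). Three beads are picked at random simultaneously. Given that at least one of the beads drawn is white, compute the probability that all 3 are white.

P(all 3 white) = C(8,3)/C(14,3) = 2/13; P(at least one white) = 1 − C(6,3)/C(14,3) = 86/91.
Since 'all 3 white' ⊆ 'at least one white', P(all 3 | at least one) = 2/13 / 86/91 = 7/43 ≈ 0.1628.

7/43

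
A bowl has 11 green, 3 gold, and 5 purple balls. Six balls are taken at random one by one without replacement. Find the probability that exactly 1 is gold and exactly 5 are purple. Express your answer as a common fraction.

1/9044

Unordered draws without replacement: count favorable combinations over C(19,6).
Favorable = C(11,0) · C(3,1) · C(5,5) = 3; total = C(19,6) = 27132.
P = 3/27132 = 1/9044 ≈ 0.0001.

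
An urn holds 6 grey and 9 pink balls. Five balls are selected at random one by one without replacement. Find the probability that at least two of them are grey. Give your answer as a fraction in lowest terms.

Sum the hypergeometric tail for j = 2,…,5 grey balls.
Favorable = C(6,2)·C(9,3) + C(6,3)·C(9,2) + C(6,4)·C(9,1) + C(6,5)·C(9,0) = 2121; total = C(15,5) = 3003.
P = 2121/3003 = 101/143 ≈ 0.7063.

101/143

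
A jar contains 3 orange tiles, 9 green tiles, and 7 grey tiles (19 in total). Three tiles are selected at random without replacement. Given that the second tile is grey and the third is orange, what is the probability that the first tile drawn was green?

P(first=green and the second tile is grey and the third is orange) = (9/19)·(7/18)·(3/17) = 21/646.
P(E) = Σ over first color = 7/969 + 21/646 + 7/323 = 7/114.
By Bayes, P(first=green | E) = 21/646 / 7/114 = 9/17 ≈ 0.5294.

9/17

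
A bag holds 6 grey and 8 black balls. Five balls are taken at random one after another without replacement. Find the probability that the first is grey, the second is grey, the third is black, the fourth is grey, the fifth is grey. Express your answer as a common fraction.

12/1001

Multiply the conditional probability of each draw in order, without replacement, so each draw removes one from its color and from the total.
P = (6/14) · (5/13) · (8/12) · (4/11) · (3/10) = 12/1001 ≈ 0.0120.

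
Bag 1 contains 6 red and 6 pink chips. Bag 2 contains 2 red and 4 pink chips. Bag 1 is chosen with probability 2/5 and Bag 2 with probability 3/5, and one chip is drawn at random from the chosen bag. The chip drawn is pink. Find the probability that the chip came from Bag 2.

P(pink | Bag 1) = 1/2; P(pink | Bag 2) = 2/3.
P(pink) = 2/5·1/2 + 3/5·2/3 = 3/5.
By Bayes' rule, P(Bag 2 | pink) = 2/5 / 3/5 = 2/3 ≈ 0.6667.

2/3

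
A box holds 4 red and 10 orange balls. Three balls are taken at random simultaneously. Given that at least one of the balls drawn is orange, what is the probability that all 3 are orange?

P(all 3 orange) = C(10,3)/C(14,3) = 30/91; P(at least one orange) = 1 − C(4,3)/C(14,3) = 90/91.
Since 'all 3 orange' ⊆ 'at least one orange', P(all 3 | at least one) = 30/91 / 90/91 = 1/3 ≈ 0.3333.

1/3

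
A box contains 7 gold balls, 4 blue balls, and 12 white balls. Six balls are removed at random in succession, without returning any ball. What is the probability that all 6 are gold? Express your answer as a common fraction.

Unordered draws without replacement: count favorable combinations over C(23,6).
Favorable = C(7,6) · C(4,0) · C(12,0) = 7; total = C(23,6) = 100947.
P = 7/100947 = 1/14421 ≈ 0.0001.

1/14421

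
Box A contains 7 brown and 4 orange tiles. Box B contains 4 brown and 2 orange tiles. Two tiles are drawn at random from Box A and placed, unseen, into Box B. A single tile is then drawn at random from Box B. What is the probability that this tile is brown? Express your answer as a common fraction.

29/44

Condition on how many of the transferred tiles are brown (from Box A: 7 brown of 11; then Box B has 8 total).
  0 brown: C(7,0)C(4,2)/C(11,2) = 6/55; then P = 4/8
  1 brown: C(7,1)C(4,1)/C(11,2) = 28/55; then P = 5/8
  2 brown: C(7,2)C(4,0)/C(11,2) = 21/55; then P = 6/8
P(brown from Box B) = 29/44 ≈ 0.6591.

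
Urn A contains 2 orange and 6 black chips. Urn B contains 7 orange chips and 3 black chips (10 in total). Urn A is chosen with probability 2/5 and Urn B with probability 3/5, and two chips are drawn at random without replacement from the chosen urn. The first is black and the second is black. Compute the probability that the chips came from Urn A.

75/89

P(E | Urn A) = 15/28; P(E | Urn B) = 1/15.
P(E) = 2/5·15/28 + 3/5·1/15 = 89/350.
By Bayes' rule, P(Urn A | E) = 3/14 / 89/350 = 75/89 ≈ 0.8427.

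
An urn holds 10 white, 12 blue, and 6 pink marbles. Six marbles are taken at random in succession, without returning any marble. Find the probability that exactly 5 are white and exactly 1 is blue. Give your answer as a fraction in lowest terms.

Unordered draws without replacement: count favorable combinations over C(28,6).
Favorable = C(10,5) · C(12,1) · C(6,0) = 3024; total = C(28,6) = 376740.
P = 3024/376740 = 12/1495 ≈ 0.0080.

12/1495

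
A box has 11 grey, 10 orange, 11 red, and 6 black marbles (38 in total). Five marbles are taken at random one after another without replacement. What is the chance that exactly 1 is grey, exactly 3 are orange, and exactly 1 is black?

1320/83657

Unordered draws without replacement: count favorable combinations over C(38,5).
Favorable = C(11,1) · C(10,3) · C(11,0) · C(6,1) = 7920; total = C(38,5) = 501942.
P = 7920/501942 = 1320/83657 ≈ 0.0158.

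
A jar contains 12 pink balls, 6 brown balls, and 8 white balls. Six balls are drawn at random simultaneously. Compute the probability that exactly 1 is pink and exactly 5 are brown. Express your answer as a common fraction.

36/115115

Unordered draws without replacement: count favorable combinations over C(26,6).
Favorable = C(12,1) · C(6,5) · C(8,0) = 72; total = C(26,6) = 230230.
P = 72/230230 = 36/115115 ≈ 0.0003.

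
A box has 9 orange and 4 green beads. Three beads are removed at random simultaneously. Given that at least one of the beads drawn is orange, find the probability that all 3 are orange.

P(all 3 orange) = C(9,3)/C(13,3) = 42/143; P(at least one orange) = 1 − C(4,3)/C(13,3) = 141/143.
Since 'all 3 orange' ⊆ 'at least one orange', P(all 3 | at least one) = 42/143 / 141/143 = 14/47 ≈ 0.2979.

14/47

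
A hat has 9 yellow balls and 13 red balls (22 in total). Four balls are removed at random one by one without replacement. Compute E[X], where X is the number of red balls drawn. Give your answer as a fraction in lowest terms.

By linearity of expectation, E[X] = Σ P(draw i is red); by symmetry each draw (even without replacement) has P(red) = 13/22.
E[X] = 4 · 13/22 = 26/11 ≈ 2.3636.

26/11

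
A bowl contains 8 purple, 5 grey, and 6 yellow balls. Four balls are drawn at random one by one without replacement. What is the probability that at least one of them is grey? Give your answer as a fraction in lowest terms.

Use the complement: P(at least one grey) = 1 − P(no grey).
P(none) = C(14,4)/C(19,4) = 1001/3876.
So P = 1 − 1001/3876 = 2875/3876 ≈ 0.7417.

2875/3876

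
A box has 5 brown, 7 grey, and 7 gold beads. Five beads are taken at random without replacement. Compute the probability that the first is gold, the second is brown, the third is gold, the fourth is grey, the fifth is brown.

Multiply the conditional probability of each draw in order, without replacement, so each draw removes one from its color and from the total.
P = (7/19) · (5/18) · (6/17) · (7/16) · (4/15) = 49/11628 ≈ 0.0042.

49/11628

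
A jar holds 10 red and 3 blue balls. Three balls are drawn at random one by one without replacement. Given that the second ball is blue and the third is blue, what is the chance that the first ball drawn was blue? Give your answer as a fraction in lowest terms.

1/11

P(first=blue and the second ball is blue and the third is blue) = (3/13)·(2/12)·(1/11) = 1/286.
P(E) = Σ over first color = 5/143 + 1/286 = 1/26.
By Bayes, P(first=blue | E) = 1/286 / 1/26 = 1/11 ≈ 0.0909.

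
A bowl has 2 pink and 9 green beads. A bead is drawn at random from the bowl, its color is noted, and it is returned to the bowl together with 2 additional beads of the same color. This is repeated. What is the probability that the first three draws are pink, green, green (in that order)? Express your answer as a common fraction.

6/65

Track the composition after each reinforcement of +2.
P = (2/11) · (9/13) · (11/15) = 6/65 ≈ 0.0923.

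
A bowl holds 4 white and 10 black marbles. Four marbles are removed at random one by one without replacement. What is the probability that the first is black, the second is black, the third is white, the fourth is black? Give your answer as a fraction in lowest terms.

120/1001

Multiply the conditional probability of each draw in order, without replacement, so each draw removes one from its color and from the total.
P = (10/14) · (9/13) · (4/12) · (8/11) = 120/1001 ≈ 0.1199.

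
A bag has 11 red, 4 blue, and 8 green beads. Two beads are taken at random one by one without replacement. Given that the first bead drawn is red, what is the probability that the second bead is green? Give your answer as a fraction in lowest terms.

4/11

After removing 1 red, the bag has 8 green out of 22 remaining.
P(second is green | given) = 8/22 = 4/11 ≈ 0.3636.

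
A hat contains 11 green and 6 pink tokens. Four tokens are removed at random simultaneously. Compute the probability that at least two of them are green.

Sum the hypergeometric tail for j = 2,…,4 green tokens.
Favorable = C(11,2)·C(6,2) + C(11,3)·C(6,1) + C(11,4)·C(6,0) = 2145; total = C(17,4) = 2380.
P = 2145/2380 = 429/476 ≈ 0.9013.

429/476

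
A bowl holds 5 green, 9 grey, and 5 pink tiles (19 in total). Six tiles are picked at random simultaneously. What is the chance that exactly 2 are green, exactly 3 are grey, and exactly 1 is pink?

50/323

Unordered draws without replacement: count favorable combinations over C(19,6).
Favorable = C(5,2) · C(9,3) · C(5,1) = 4200; total = C(19,6) = 27132.
P = 4200/27132 = 50/323 ≈ 0.1548.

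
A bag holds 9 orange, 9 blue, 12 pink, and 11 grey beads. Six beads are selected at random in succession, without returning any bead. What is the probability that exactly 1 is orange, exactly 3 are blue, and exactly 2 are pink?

Unordered draws without replacement: count favorable combinations over C(41,6).
Favorable = C(9,1) · C(9,3) · C(12,2) · C(11,0) = 49896; total = C(41,6) = 4496388.
P = 49896/4496388 = 4158/374699 ≈ 0.0111.

4158/374699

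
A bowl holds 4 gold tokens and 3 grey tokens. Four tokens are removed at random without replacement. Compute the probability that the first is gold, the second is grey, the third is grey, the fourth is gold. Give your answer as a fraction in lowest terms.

Multiply the conditional probability of each draw in order, without replacement, so each draw removes one from its color and from the total.
P = (4/7) · (3/6) · (2/5) · (3/4) = 3/35 ≈ 0.0857.

3/35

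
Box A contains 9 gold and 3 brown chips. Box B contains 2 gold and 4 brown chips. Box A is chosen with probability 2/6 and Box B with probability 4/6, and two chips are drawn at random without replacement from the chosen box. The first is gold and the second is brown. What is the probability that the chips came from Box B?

P(E | Box A) = 9/44; P(E | Box B) = 4/15.
P(E) = 1/3·9/44 + 2/3·4/15 = 487/1980.
By Bayes' rule, P(Box B | E) = 8/45 / 487/1980 = 352/487 ≈ 0.7228.

352/487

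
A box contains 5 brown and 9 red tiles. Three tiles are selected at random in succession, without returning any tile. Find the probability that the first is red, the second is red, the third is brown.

15/91

Multiply the conditional probability of each draw in order, without replacement, so each draw removes one from its color and from the total.
P = (9/14) · (8/13) · (5/12) = 15/91 ≈ 0.1648.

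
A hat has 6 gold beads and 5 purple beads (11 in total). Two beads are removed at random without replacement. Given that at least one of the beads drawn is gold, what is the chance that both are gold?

P(both gold) = C(6,2)/C(11,2) = 3/11; P(at least one gold) = 1 − C(5,2)/C(11,2) = 9/11.
Since 'both gold' ⊆ 'at least one gold', P(both | at least one) = 3/11 / 9/11 = 1/3 ≈ 0.3333.

1/3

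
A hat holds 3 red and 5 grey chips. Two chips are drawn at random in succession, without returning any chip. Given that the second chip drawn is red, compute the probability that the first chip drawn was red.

P(first=red and the second chip drawn is red) = (3/8)·(2/7) = 3/28.
P(the second chip drawn is red) = Σ over first color = 3/28 + 15/56 = 3/8.
By Bayes, P(first=red | the second chip drawn is red) = 3/28 / 3/8 = 2/7 ≈ 0.2857.

2/7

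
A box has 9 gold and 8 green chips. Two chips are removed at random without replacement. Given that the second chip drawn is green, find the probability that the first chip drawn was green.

7/16

P(first=green and the second chip drawn is green) = (8/17)·(7/16) = 7/34.
P(the second chip drawn is green) = Σ over first color = 9/34 + 7/34 = 8/17.
By Bayes, P(first=green | the second chip drawn is green) = 7/34 / 8/17 = 7/16 ≈ 0.4375.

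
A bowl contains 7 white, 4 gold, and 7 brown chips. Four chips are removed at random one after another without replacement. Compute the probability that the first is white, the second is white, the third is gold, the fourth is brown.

Multiply the conditional probability of each draw in order, without replacement, so each draw removes one from its color and from the total.
P = (7/18) · (6/17) · (4/16) · (7/15) = 49/3060 ≈ 0.0160.

49/3060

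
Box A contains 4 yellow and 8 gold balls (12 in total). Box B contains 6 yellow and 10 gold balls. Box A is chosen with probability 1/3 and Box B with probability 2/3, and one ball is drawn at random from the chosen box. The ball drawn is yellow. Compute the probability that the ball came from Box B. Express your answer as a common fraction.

9/13

P(yellow | Box A) = 1/3; P(yellow | Box B) = 3/8.
P(yellow) = 1/3·1/3 + 2/3·3/8 = 13/36.
By Bayes' rule, P(Box B | yellow) = 1/4 / 13/36 = 9/13 ≈ 0.6923.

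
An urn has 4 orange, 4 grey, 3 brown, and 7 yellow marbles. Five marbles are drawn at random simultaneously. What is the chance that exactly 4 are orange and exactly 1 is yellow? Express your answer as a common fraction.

1/1224

Unordered draws without replacement: count favorable combinations over C(18,5).
Favorable = C(4,4) · C(4,0) · C(3,0) · C(7,1) = 7; total = C(18,5) = 8568.
P = 7/8568 = 1/1224 ≈ 0.0008.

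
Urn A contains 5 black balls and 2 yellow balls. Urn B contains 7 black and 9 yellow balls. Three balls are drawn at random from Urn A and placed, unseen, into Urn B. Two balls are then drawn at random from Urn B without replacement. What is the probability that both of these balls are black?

262/1197

Condition on how many of the transferred balls are black (from Urn A: 5 black of 7; then Urn B has 19 total).
  1 black: C(5,1)C(2,2)/C(7,3) = 1/7; then P = C(8,2)/C(19,2) = 28/171
  2 black: C(5,2)C(2,1)/C(7,3) = 4/7; then P = C(9,2)/C(19,2) = 4/19
  3 black: C(5,3)C(2,0)/C(7,3) = 2/7; then P = C(10,2)/C(19,2) = 5/19
P(both black) = 262/1197 ≈ 0.2189.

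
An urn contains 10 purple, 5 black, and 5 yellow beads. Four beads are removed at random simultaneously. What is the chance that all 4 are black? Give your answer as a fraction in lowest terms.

Unordered draws without replacement: count favorable combinations over C(20,4).
Favorable = C(10,0) · C(5,4) · C(5,0) = 5; total = C(20,4) = 4845.
P = 5/4845 = 1/969 ≈ 0.0010.

1/969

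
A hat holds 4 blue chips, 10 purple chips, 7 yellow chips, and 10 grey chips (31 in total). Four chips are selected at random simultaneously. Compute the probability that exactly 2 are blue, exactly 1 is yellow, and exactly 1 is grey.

Unordered draws without replacement: count favorable combinations over C(31,4).
Favorable = C(4,2) · C(10,0) · C(7,1) · C(10,1) = 420; total = C(31,4) = 31465.
P = 420/31465 = 12/899 ≈ 0.0133.

12/899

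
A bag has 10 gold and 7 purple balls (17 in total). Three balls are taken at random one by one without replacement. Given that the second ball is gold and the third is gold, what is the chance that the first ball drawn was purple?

P(first=purple and the second ball is gold and the third is gold) = (7/17)·(10/16)·(9/15) = 21/136.
P(E) = Σ over first color = 3/17 + 21/136 = 45/136.
By Bayes, P(first=purple | E) = 21/136 / 45/136 = 7/15 ≈ 0.4667.

7/15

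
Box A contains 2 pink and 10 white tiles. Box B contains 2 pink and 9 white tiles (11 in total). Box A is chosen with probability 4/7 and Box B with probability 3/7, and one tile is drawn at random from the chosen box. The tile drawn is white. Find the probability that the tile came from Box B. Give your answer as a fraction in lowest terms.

81/191

P(white | Box A) = 5/6; P(white | Box B) = 9/11.
P(white) = 4/7·5/6 + 3/7·9/11 = 191/231.
By Bayes' rule, P(Box B | white) = 27/77 / 191/231 = 81/191 ≈ 0.4241.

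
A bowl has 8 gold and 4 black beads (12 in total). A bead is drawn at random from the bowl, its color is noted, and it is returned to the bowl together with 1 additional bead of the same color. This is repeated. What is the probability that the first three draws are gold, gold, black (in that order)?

Track the composition after each reinforcement of +1.
P = (8/12) · (9/13) · (4/14) = 12/91 ≈ 0.1319.

12/91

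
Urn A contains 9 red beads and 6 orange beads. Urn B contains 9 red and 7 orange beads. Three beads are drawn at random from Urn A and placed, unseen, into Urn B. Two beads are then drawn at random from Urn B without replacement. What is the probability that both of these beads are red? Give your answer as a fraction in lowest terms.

207/665

Condition on how many of the transferred beads are red (from Urn A: 9 red of 15; then Urn B has 19 total).
  0 red: C(9,0)C(6,3)/C(15,3) = 4/91; then P = C(9,2)/C(19,2) = 4/19
  1 red: C(9,1)C(6,2)/C(15,3) = 27/91; then P = C(10,2)/C(19,2) = 5/19
  2 red: C(9,2)C(6,1)/C(15,3) = 216/455; then P = C(11,2)/C(19,2) = 55/171
  3 red: C(9,3)C(6,0)/C(15,3) = 12/65; then P = C(12,2)/C(19,2) = 22/57
P(both red) = 207/665 ≈ 0.3113.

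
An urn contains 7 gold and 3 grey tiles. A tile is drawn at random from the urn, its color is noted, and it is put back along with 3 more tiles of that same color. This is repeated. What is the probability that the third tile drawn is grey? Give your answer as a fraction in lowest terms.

3/10

Sum over the four possibilities for the first two draws (grey/not-grey each), tracking how the grey count and total change by +3 per draw.
P(third is grey) = 3/10 ≈ 0.3000. (In a Pólya urn every draw has the same marginal probability 3/10.)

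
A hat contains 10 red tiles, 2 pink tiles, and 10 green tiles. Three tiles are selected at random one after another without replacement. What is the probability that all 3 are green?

Multiply the conditional probability of each draw in order, without replacement, so each draw removes one from its color and from the total.
P = (10/22) · (9/21) · (8/20) = 6/77 ≈ 0.0779.

6/77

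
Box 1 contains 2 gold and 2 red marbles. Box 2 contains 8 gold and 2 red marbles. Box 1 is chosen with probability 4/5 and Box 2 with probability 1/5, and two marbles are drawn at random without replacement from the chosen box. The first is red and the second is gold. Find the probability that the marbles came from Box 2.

2/17

P(E | Box 1) = 1/3; P(E | Box 2) = 8/45.
P(E) = 4/5·1/3 + 1/5·8/45 = 68/225.
By Bayes' rule, P(Box 2 | E) = 8/225 / 68/225 = 2/17 ≈ 0.1176.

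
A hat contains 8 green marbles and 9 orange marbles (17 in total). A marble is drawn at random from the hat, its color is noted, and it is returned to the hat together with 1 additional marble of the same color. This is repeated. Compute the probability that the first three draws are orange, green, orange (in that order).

Track the composition after each reinforcement of +1.
P = (9/17) · (8/18) · (10/19) = 40/323 ≈ 0.1238.

40/323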